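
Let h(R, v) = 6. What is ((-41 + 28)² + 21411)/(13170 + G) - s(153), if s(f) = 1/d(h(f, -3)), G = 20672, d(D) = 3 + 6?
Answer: 80189/152289 ≈ 0.52656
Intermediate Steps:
d(D) = 9
s(f) = ⅑ (s(f) = 1/9 = ⅑)
((-41 + 28)² + 21411)/(13170 + G) - s(153) = ((-41 + 28)² + 21411)/(13170 + 20672) - 1*⅑ = ((-13)² + 21411)/33842 - ⅑ = (169 + 21411)*(1/33842) - ⅑ = 21580*(1/33842) - ⅑ = 10790/16921 - ⅑ = 80189/152289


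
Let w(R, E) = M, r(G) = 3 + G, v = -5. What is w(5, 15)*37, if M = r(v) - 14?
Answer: -592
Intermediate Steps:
M = -16 (M = (3 - 5) - 14 = -2 - 14 = -16)
w(R, E) = -16
w(5, 15)*37 = -16*37 = -592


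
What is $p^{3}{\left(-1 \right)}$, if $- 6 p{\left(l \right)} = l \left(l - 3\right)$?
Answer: $- \frac{8}{27} \approx -0.2963$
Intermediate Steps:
$p{\left(l \right)} = - \frac{l \left(-3 + l\right)}{6}$ ($p{\left(l \right)} = - \frac{l \left(l - 3\right)}{6} = - \frac{l \left(-3 + l\right)}{6}$)
$p^{3}{\left(-1 \right)} = \left(\frac{1}{6} \left(-1\right) \left(3 - -1\right)\right)^{3} = \left(\frac{1}{6} \left(-1\right) \left(3 + 1\right)\right)^{3} = \left(\frac{1}{6} \left(-1\right) 4\right)^{3} = \left(- \frac{2}{3}\right)^{3} = - \frac{8}{27}$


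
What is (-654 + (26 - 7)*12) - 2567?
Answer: -2993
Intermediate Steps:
(-654 + (26 - 7)*12) - 2567 = (-654 + 19*12) - 2567 = (-654 + 228) - 2567 = -426 - 2567 = -2993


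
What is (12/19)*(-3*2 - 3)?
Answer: -108/19 ≈ -5.6842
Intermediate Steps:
(12/19)*(-3*2 - 3) = (12*(1/19))*(-6 - 3) = (12/19)*(-9) = -108/19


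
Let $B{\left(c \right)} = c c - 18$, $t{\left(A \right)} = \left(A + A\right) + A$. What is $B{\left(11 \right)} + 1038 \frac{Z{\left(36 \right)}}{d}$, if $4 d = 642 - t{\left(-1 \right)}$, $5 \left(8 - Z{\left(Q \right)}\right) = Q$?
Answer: $\frac{116261}{1075} \approx 108.15$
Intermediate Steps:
$Z{\left(Q \right)} = 8 - \frac{Q}{5}$
$t{\left(A \right)} = 3 A$ ($t{\left(A \right)} = 2 A + A = 3 A$)
$d = \frac{645}{4}$ ($d = \frac{642 - 3 \left(-1\right)}{4} = \frac{642 - -3}{4} = \frac{642 + 3}{4} = \frac{1}{4} \cdot 645 = \frac{645}{4} \approx 161.25$)
$B{\left(c \right)} = -18 + c^{2}$ ($B{\left(c \right)} = c^{2} - 18 = -18 + c^{2}$)
$B{\left(11 \right)} + 1038 \frac{Z{\left(36 \right)}}{d} = \left(-18 + 11^{2}\right) + 1038 \frac{8 - \frac{36}{5}}{\frac{645}{4}} = \left(-18 + 121\right) + 1038 \left(8 - \frac{36}{5}\right) \frac{4}{645} = 103 + 1038 \cdot \frac{4}{5} \cdot \frac{4}{645} = 103 + 1038 \cdot \frac{16}{3225} = 103 + \frac{5536}{1075} = \frac{116261}{1075}$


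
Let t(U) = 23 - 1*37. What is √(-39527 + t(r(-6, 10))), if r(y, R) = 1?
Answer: I*√39541 ≈ 198.85*I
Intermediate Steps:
t(U) = -14 (t(U) = 23 - 37 = -14)
√(-39527 + t(r(-6, 10))) = √(-39527 - 14) = √(-39541) = I*√39541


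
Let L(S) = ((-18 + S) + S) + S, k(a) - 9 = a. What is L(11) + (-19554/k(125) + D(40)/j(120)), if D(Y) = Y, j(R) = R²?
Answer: -3157853/24120 ≈ -130.92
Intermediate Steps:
k(a) = 9 + a
L(S) = -18 + 3*S (L(S) = (-18 + 2*S) + S = -18 + 3*S)
L(11) + (-19554/k(125) + D(40)/j(120)) = (-18 + 3*11) + (-19554/(9 + 125) + 40/(120²)) = (-18 + 33) + (-19554/134 + 40/14400) = 15 + (-19554*1/134 + 40*(1/14400)) = 15 + (-9777/67 + 1/360) = 15 - 3519653/24120 = -3157853/24120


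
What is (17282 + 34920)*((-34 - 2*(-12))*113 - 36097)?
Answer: -1943323854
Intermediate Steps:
(17282 + 34920)*((-34 - 2*(-12))*113 - 36097) = 52202*((-34 + 24)*113 - 36097) = 52202*(-10*113 - 36097) = 52202*(-1130 - 36097) = 52202*(-37227) = -1943323854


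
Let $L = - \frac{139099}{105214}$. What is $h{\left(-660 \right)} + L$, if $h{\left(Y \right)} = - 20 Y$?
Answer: $\frac{1388685701}{105214} \approx 13199.0$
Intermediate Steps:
$L = - \frac{139099}{105214}$ ($L = \left(-139099\right) \frac{1}{105214} = - \frac{139099}{105214} \approx -1.3221$)
$h{\left(-660 \right)} + L = \left(-20\right) \left(-660\right) - \frac{139099}{105214} = 13200 - \frac{139099}{105214} = \frac{1388685701}{105214}$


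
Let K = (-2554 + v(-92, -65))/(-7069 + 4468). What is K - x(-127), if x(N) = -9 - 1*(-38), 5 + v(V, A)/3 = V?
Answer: -72584/2601 ≈ -27.906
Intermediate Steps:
v(V, A) = -15 + 3*V
x(N) = 29 (x(N) = -9 + 38 = 29)
K = 2845/2601 (K = (-2554 + (-15 + 3*(-92)))/(-7069 + 4468) = (-2554 + (-15 - 276))/(-2601) = (-2554 - 291)*(-1/2601) = -2845*(-1/2601) = 2845/2601 ≈ 1.0938)
K - x(-127) = 2845/2601 - 1*29 = 2845/2601 - 29 = -72584/2601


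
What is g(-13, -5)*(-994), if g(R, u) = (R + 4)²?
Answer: -80514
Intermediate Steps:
g(R, u) = (4 + R)²
g(-13, -5)*(-994) = (4 - 13)²*(-994) = (-9)²*(-994) = 81*(-994) = -80514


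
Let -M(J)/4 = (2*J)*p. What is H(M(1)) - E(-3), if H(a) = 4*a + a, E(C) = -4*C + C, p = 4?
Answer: -169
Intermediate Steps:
E(C) = -3*C
M(J) = -32*J (M(J) = -4*2*J*4 = -32*J)
H(a) = 5*a
H(M(1)) - E(-3) = 5*(-32*1) - (-3)*(-3) = 5*(-32) - 1*9 = -160 - 9 = -169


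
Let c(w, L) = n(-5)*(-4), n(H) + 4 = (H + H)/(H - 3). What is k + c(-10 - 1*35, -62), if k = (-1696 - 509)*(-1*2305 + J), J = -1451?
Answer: 8281991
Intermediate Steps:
n(H) = -4 + 2*H/(-3 + H) (n(H) = -4 + (H + H)/(H - 3) = -4 + (2*H)/(-3 + H) = -4 + 2*H/(-3 + H))
c(w, L) = 11 (c(w, L) = (2*(6 - 1*(-5))/(-3 - 5))*(-4) = (2*(6 + 5)/(-8))*(-4) = (2*(-1/8)*11)*(-4) = -11/4*(-4) = 11)
k = 8281980 (k = (-1696 - 509)*(-1*2305 - 1451) = -2205*(-2305 - 1451) = -2205*(-3756) = 8281980)
k + c(-10 - 1*35, -62) = 8281980 + 11 = 8281991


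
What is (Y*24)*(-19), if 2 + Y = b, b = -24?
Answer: 11856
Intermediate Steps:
Y = -26 (Y = -2 - 24 = -26)
(Y*24)*(-19) = -26*24*(-19) = -624*(-19) = 11856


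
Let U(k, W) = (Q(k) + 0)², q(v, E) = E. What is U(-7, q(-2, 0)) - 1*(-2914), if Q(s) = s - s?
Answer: 2914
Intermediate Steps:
Q(s) = 0
U(k, W) = 0 (U(k, W) = (0 + 0)² = 0² = 0)
U(-7, q(-2, 0)) - 1*(-2914) = 0 - 1*(-2914) = 0 + 2914 = 2914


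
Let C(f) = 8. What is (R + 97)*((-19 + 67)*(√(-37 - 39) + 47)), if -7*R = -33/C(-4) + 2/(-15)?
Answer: 1101022/5 + 46852*I*√19/5 ≈ 2.202e+5 + 40845.0*I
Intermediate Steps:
R = 73/120 (R = -(-33/8 + 2/(-15))/7 = -(-33*⅛ + 2*(-1/15))/7 = -(-33/8 - 2/15)/7 = -⅐*(-511/120) = 73/120 ≈ 0.60833)
(R + 97)*((-19 + 67)*(√(-37 - 39) + 47)) = (73/120 + 97)*((-19 + 67)*(√(-37 - 39) + 47)) = 11713*(48*(√(-76) + 47))/120 = 11713*(48*(2*I*√19 + 47))/120 = 11713*(48*(47 + 2*I*√19))/120 = 11713*(2256 + 96*I*√19)/120 = 1101022/5 + 46852*I*√19/5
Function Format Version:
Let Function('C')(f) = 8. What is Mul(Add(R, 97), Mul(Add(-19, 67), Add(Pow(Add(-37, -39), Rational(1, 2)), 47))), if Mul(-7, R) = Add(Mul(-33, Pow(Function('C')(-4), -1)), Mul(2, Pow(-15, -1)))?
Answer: Add(Rational(1101022, 5), Mul(Rational(46852, 5), I, Pow(19, Rational(1, 2)))) ≈ Add(2.2020e+5, Mul(40845., I))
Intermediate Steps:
R = Rational(73, 120) (R = Mul(Rational(-1, 7), Add(Mul(-33, Pow(8, -1)), Mul(2, Pow(-15, -1)))) = Mul(Rational(-1, 7), Add(Mul(-33, Rational(1, 8)), Mul(2, Rational(-1, 15)))) = Mul(Rational(-1, 7), Add(Rational(-33, 8), Rational(-2, 15))) = Mul(Rational(-1, 7), Rational(-511, 120)) = Rational(73, 120) ≈ 0.60833)
Mul(Add(R, 97), Mul(Add(-19, 67), Add(Pow(Add(-37, -39), Rational(1, 2)), 47))) = Mul(Add(Rational(73, 120), 97), Mul(Add(-19, 67), Add(Pow(Add(-37, -39), Rational(1, 2)), 47))) = Mul(Rational(11713, 120), Mul(48, Add(Pow(-76, Rational(1, 2)), 47))) = Mul(Rational(11713, 120), Mul(48, Add(Mul(2, I, Pow(19, Rational(1, 2))), 47))) = Mul(Rational(11713, 120), Mul(48, Add(47, Mul(2, I, Pow(19, Rational(1, 2)))))) = Mul(Rational(11713, 120), Add(2256, Mul(96, I, Pow(19, Rational(1, 2))))) = Add(Rational(1101022, 5), Mul(Rational(46852, 5), I, Pow(19, Rational(1, 2))))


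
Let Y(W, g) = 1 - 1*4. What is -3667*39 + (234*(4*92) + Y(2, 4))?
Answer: -56904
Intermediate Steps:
Y(W, g) = -3 (Y(W, g) = 1 - 4 = -3)
-3667*39 + (234*(4*92) + Y(2, 4)) = -3667*39 + (234*(4*92) - 3) = -143013 + (234*368 - 3) = -143013 + (86112 - 3) = -143013 + 86109 = -56904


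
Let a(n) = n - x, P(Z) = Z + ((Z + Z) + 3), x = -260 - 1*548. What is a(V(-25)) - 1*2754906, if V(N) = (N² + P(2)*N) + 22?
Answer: -2753676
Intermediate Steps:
x = -808 (x = -260 - 548 = -808)
P(Z) = 3 + 3*Z (P(Z) = Z + (2*Z + 3) = Z + (3 + 2*Z) = 3 + 3*Z)
V(N) = 22 + N² + 9*N (V(N) = (N² + (3 + 3*2)*N) + 22 = (N² + (3 + 6)*N) + 22 = (N² + 9*N) + 22 = 22 + N² + 9*N)
a(n) = 808 + n (a(n) = n - 1*(-808) = n + 808 = 808 + n)
a(V(-25)) - 1*2754906 = (808 + (22 + (-25)² + 9*(-25))) - 1*2754906 = (808 + (22 + 625 - 225)) - 2754906 = (808 + 422) - 2754906 = 1230 - 2754906 = -2753676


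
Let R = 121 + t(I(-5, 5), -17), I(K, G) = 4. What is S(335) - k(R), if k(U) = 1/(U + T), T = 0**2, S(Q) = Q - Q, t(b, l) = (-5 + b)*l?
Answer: -1/138 ≈ -0.0072464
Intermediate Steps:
t(b, l) = l*(-5 + b)
R = 138 (R = 121 - 17*(-5 + 4) = 121 - 17*(-1) = 121 + 17 = 138)
S(Q) = 0
T = 0
k(U) = 1/U (k(U) = 1/(U + 0) = 1/U)
S(335) - k(R) = 0 - 1/138 = -1/138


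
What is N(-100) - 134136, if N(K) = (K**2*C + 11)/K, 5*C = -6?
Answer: -13401611/100 ≈ -1.3402e+5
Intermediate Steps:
C = -6/5 (C = (1/5)*(-6) = -6/5 ≈ -1.2000)
N(K) = (11 - 6*K**2/5)/K (N(K) = (K**2*(-6/5) + 11)/K = (-6*K**2/5 + 11)/K = (11 - 6*K**2/5)/K)
N(-100) - 134136 = (11/(-100) - 6/5*(-100)) - 134136 = (11*(-1/100) + 120) - 134136 = (-11/100 + 120) - 134136 = 11989/100 - 134136 = -13401611/100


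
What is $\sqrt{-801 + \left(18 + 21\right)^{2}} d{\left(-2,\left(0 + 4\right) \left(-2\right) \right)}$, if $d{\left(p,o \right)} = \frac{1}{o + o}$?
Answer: $- \frac{3 \sqrt{5}}{4} \approx -1.6771$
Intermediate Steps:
$d{\left(p,o \right)} = \frac{1}{2 o}$
$\sqrt{-801 + \left(18 + 21\right)^{2}} d{\left(-2,\left(0 + 4\right) \left(-2\right) \right)} = \sqrt{-801 + \left(18 + 21\right)^{2}} \frac{1}{2 \left(0 + 4\right) \left(-2\right)} = \sqrt{-801 + 39^{2}} \frac{1}{2 \cdot 4 \left(-2\right)} = \sqrt{-801 + 1521} \frac{1}{2 \left(-8\right)} = \sqrt{720} \cdot \frac{1}{2} \left(- \frac{1}{8}\right) = 12 \sqrt{5} \left(- \frac{1}{16}\right) = - \frac{3 \sqrt{5}}{4}$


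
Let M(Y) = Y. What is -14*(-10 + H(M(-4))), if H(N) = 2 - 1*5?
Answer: 182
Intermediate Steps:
H(N) = -3 (H(N) = 2 - 5 = -3)
-14*(-10 + H(M(-4))) = -14*(-10 - 3) = -14*(-13) = 182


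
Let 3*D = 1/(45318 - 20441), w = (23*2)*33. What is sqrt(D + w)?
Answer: sqrt(8454935467029)/74631 ≈ 38.962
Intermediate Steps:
w = 1518 (w = 46*33 = 1518)
D = 1/74631 (D = 1/(3*(45318 - 20441)) = (1/3)/24877 = (1/3)*(1/24877) = 1/74631 ≈ 1.3399e-5)
sqrt(D + w) = sqrt(1/74631 + 1518) = sqrt(113289859/74631) = sqrt(8454935467029)/74631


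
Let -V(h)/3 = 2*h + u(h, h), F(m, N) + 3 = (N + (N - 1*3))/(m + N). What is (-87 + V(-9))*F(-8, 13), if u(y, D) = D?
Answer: -48/5 ≈ -9.6000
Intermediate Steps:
F(m, N) = -3 + (-3 + 2*N)/(N + m) (F(m, N) = -3 + (N + (N - 1*3))/(m + N) = -3 + (N + (N - 3))/(N + m) = -3 + (N + (-3 + N))/(N + m) = -3 + (-3 + 2*N)/(N + m))
V(h) = -9*h (V(h) = -3*(2*h + h) = -9*h)
(-87 + V(-9))*F(-8, 13) = (-87 - 9*(-9))*((-3 - 1*13 - 3*(-8))/(13 - 8)) = (-87 + 81)*((-3 - 13 + 24)/5) = -6*8/5 = -48/5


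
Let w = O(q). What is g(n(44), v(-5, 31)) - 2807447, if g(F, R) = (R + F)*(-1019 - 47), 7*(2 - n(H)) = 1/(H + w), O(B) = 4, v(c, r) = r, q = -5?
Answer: -477560467/168 ≈ -2.8426e+6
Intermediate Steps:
w = 4
n(H) = 2 - 1/(7*(4 + H)) (n(H) = 2 - 1/(7*(H + 4)) = 2 - 1/(7*(4 + H)))
g(F, R) = -1066*F - 1066*R (g(F, R) = (F + R)*(-1066) = -1066*F - 1066*R)
g(n(44), v(-5, 31)) - 2807447 = (-1066*(55 + 14*44)/(7*(4 + 44)) - 1066*31) - 2807447 = (-1066*(55 + 616)/(7*48) - 33046) - 2807447 = (-1066*671/(7*48) - 33046) - 2807447 = (-1066*671/336 - 33046) - 2807447 = (-357643/168 - 33046) - 2807447 = -5909371/168 - 2807447 = -477560467/168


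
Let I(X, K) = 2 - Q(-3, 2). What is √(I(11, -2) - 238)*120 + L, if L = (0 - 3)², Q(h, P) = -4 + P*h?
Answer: 9 + 120*I*√226 ≈ 9.0 + 1804.0*I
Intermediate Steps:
I(X, K) = 12 (I(X, K) = 2 - (-4 + 2*(-3)) = 2 - (-4 - 6) = 2 - 1*(-10) = 2 + 10 = 12)
L = 9 (L = (-3)² = 9)
√(I(11, -2) - 238)*120 + L = √(12 - 238)*120 + 9 = √(-226)*120 + 9 = (I*√226)*120 + 9 = 120*I*√226 + 9 = 9 + 120*I*√226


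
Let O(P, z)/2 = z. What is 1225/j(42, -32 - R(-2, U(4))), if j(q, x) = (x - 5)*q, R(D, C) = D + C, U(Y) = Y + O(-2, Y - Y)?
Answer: -175/234 ≈ -0.74786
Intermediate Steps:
O(P, z) = 2*z
U(Y) = Y (U(Y) = Y + 2*(Y - Y) = Y + 2*0 = Y + 0 = Y)
R(D, C) = C + D
j(q, x) = q*(-5 + x) (j(q, x) = (-5 + x)*q = q*(-5 + x))
1225/j(42, -32 - R(-2, U(4))) = 1225/((42*(-5 + (-32 - (4 - 2))))) = 1225/((42*(-5 + (-32 - 1*2)))) = 1225/((42*(-5 + (-32 - 2)))) = 1225/((42*(-5 - 34))) = 1225/((42*(-39))) = 1225/(-1638) = 1225*(-1/1638) = -175/234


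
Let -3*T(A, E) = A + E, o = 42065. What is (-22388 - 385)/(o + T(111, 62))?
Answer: -68319/126022 ≈ -0.54212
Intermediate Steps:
T(A, E) = -A/3 - E/3 (T(A, E) = -(A + E)/3 = -A/3 - E/3)
(-22388 - 385)/(o + T(111, 62)) = (-22388 - 385)/(42065 + (-⅓*111 - ⅓*62)) = -22773/(42065 + (-37 - 62/3)) = -22773/(42065 - 173/3) = -22773/126022/3 = -22773*3/126022 = -68319/126022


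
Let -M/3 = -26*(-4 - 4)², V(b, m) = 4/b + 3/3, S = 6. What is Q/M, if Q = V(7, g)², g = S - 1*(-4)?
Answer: 121/244608 ≈ 0.00049467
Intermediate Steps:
g = 10 (g = 6 - 1*(-4) = 6 + 4 = 10)
V(b, m) = 1 + 4/b (V(b, m) = 4/b + 3*(⅓) = 4/b + 1 = 1 + 4/b)
Q = 121/49 (Q = ((4 + 7)/7)² = ((⅐)*11)² = (11/7)² = 121/49 ≈ 2.4694)
M = 4992 (M = -(-78)*(-4 - 4)² = -(-78)*(-8)² = -(-78)*64 = -3*(-1664) = 4992)
Q/M = (121/49)/4992 = (121/49)*(1/4992) = 121/244608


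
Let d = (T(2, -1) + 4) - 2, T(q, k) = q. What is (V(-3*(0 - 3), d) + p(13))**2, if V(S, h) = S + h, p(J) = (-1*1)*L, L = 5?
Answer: 64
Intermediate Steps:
d = 4 (d = (2 + 4) - 2 = 6 - 2 = 4)
p(J) = -5 (p(J) = -1*1*5 = -1*5 = -5)
(V(-3*(0 - 3), d) + p(13))**2 = ((-3*(0 - 3) + 4) - 5)**2 = ((-3*(-3) + 4) - 5)**2 = ((9 + 4) - 5)**2 = (13 - 5)**2 = 8**2 = 64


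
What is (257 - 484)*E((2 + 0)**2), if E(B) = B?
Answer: -908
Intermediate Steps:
(257 - 484)*E((2 + 0)**2) = (257 - 484)*(2 + 0)**2 = -227*2**2 = -227*4 = -908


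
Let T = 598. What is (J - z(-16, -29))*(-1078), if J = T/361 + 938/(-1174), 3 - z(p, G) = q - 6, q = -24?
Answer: 7342488692/211907 ≈ 34650.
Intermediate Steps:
z(p, G) = 33 (z(p, G) = 3 - (-24 - 6) = 3 - 1*(-30) = 3 + 30 = 33)
J = 181717/211907 (J = 598/361 + 938/(-1174) = 598*(1/361) + 938*(-1/1174) = 598/361 - 469/587 = 181717/211907 ≈ 0.85753)
(J - z(-16, -29))*(-1078) = (181717/211907 - 1*33)*(-1078) = (181717/211907 - 33)*(-1078) = -6811214/211907*(-1078) = 7342488692/211907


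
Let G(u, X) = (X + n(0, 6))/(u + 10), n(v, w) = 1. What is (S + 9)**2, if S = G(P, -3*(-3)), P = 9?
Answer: 32761/361 ≈ 90.751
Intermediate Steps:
G(u, X) = (1 + X)/(10 + u) (G(u, X) = (X + 1)/(u + 10) = (1 + X)/(10 + u))
S = 10/19 (S = (1 - 3*(-3))/(10 + 9) = (1 + 9)/19 = (1/19)*10 = 10/19 ≈ 0.52632)
(S + 9)**2 = (10/19 + 9)**2 = (181/19)**2 = 32761/361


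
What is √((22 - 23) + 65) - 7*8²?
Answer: -440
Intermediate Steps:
√((22 - 23) + 65) - 7*8² = √(-1 + 65) - 7*64 = √64 - 448 = 8 - 448 = -440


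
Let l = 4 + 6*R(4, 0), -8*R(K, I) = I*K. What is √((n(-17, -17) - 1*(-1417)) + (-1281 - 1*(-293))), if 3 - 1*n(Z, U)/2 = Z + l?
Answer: √461 ≈ 21.471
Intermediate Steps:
R(K, I) = -I*K/8
l = 4 (l = 4 + 6*(-⅛*0*4) = 4 + 6*0 = 4 + 0 = 4)
n(Z, U) = -2 - 2*Z (n(Z, U) = 6 - 2*(Z + 4) = 6 - 2*(4 + Z) = 6 + (-8 - 2*Z) = -2 - 2*Z)
√((n(-17, -17) - 1*(-1417)) + (-1281 - 1*(-293))) = √(((-2 - 2*(-17)) - 1*(-1417)) + (-1281 - 1*(-293))) = √(((-2 + 34) + 1417) + (-1281 + 293)) = √((32 + 1417) - 988) = √(1449 - 988) = √461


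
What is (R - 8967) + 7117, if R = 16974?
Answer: 15124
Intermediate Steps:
(R - 8967) + 7117 = (16974 - 8967) + 7117 = 8007 + 7117 = 15124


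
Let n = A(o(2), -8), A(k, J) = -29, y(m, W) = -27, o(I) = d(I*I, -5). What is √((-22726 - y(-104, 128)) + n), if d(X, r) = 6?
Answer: 2*I*√5682 ≈ 150.76*I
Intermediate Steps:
o(I) = 6
n = -29
√((-22726 - y(-104, 128)) + n) = √((-22726 - 1*(-27)) - 29) = √((-22726 + 27) - 29) = √(-22699 - 29) = √(-22728) = 2*I*√5682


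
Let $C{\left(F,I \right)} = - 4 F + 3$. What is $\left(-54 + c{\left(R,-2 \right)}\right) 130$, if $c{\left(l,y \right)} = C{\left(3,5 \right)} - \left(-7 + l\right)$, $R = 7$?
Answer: $-8190$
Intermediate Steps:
$C{\left(F,I \right)} = 3 - 4 F$
$c{\left(l,y \right)} = -2 - l$ ($c{\left(l,y \right)} = \left(3 - 12\right) - \left(-7 + l\right) = -9 - \left(-7 + l\right) = -2 - l$)
$\left(-54 + c{\left(R,-2 \right)}\right) 130 = \left(-54 - 9\right) 130 = \left(-63\right) 130 = -8190$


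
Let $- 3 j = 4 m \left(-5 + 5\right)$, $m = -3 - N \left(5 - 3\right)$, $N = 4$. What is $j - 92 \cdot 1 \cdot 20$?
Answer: $-1840$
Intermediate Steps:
$m = -11$ ($m = -3 - 4 \left(5 - 3\right) = -3 - 4 \cdot 2 = -3 - 8 = -11$)
$j = 0$ ($j = - \frac{4 \left(-11\right) \left(-5 + 5\right)}{3} = - \frac{\left(-44\right) 0}{3} = \left(- \frac{1}{3}\right) 0 = 0$)
$j - 92 \cdot 1 \cdot 20 = 0 - 92 \cdot 1 \cdot 20 = 0 - 1840 = -1840$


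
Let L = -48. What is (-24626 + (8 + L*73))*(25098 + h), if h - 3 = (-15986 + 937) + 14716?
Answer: -696525696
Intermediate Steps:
h = -330 (h = 3 + ((-15986 + 937) + 14716) = 3 + (-15049 + 14716) = 3 - 333 = -330)
(-24626 + (8 + L*73))*(25098 + h) = (-24626 + (8 - 48*73))*(25098 - 330) = (-24626 + (8 - 3504))*24768 = (-24626 - 3496)*24768 = -28122*24768 = -696525696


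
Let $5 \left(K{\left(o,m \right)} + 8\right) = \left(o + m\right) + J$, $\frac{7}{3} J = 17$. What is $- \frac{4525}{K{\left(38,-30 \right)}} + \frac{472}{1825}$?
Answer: $\frac{289116031}{315725} \approx 915.72$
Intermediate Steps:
$J = \frac{51}{7}$ ($J = \frac{3}{7} \cdot 17 = \frac{51}{7} \approx 7.2857$)
$K{\left(o,m \right)} = - \frac{229}{35} + \frac{m}{5} + \frac{o}{5}$ ($K{\left(o,m \right)} = -8 + \frac{\left(o + m\right) + \frac{51}{7}}{5} = -8 + \frac{\left(m + o\right) + \frac{51}{7}}{5} = -8 + \frac{\frac{51}{7} + m + o}{5} = -8 + \left(\frac{51}{35} + \frac{m}{5} + \frac{o}{5}\right) = - \frac{229}{35} + \frac{m}{5} + \frac{o}{5}$)
$- \frac{4525}{K{\left(38,-30 \right)}} + \frac{472}{1825} = - \frac{4525}{- \frac{229}{35} + \frac{1}{5} \left(-30\right) + \frac{1}{5} \cdot 38} + \frac{472}{1825} = - \frac{4525}{- \frac{229}{35} - 6 + \frac{38}{5}} + 472 \cdot \frac{1}{1825} = - \frac{4525}{- \frac{173}{35}} + \frac{472}{1825} = \left(-4525\right) \left(- \frac{35}{173}\right) + \frac{472}{1825} = \frac{158375}{173} + \frac{472}{1825} = \frac{289116031}{315725}$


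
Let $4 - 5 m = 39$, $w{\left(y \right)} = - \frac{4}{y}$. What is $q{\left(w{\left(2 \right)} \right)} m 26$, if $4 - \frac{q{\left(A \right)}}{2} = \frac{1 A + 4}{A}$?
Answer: $-1820$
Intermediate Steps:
$q{\left(A \right)} = 8 - \frac{2 \left(4 + A\right)}{A}$ ($q{\left(A \right)} = 8 - 2 \frac{1 A + 4}{A} = 8 - 2 \frac{A + 4}{A} = 8 - 2 \frac{4 + A}{A} = 8 - \frac{2 \left(4 + A\right)}{A}$)
$m = -7$ ($m = \frac{4}{5} - \frac{39}{5} = -7$)
$q{\left(w{\left(2 \right)} \right)} m 26 = \left(6 - \frac{8}{\left(-4\right) \frac{1}{2}}\right) \left(-7\right) 26 = \left(6 - \frac{8}{-2}\right) \left(-7\right) 26 = \left(6 - -4\right) \left(-7\right) 26 = \left(6 + 4\right) \left(-7\right) 26 = 10 \left(-7\right) 26 = \left(-70\right) 26 = -1820$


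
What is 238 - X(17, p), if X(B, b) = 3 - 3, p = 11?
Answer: 238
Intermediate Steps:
X(B, b) = 0
238 - X(17, p) = 238 - 1*0 = 238 + 0 = 238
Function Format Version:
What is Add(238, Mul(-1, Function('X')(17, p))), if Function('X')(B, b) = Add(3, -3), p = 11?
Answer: 238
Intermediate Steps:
Function('X')(B, b) = 0
Add(238, Mul(-1, Function('X')(17, p))) = Add(238, Mul(-1, 0)) = Add(238, 0) = 238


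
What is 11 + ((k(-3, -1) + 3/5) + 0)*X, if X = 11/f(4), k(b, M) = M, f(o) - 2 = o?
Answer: 154/15 ≈ 10.267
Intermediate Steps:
f(o) = 2 + o
X = 11/6 (X = 11/(2 + 4) = 11/6 ≈ 1.8333)
11 + ((k(-3, -1) + 3/5) + 0)*X = 11 + ((-1 + 3/5) + 0)*(11/6) = 11 + (-2/5 + 0)*(11/6) = 11 - 2/5*11/6 = 11 - 11/15 = 154/15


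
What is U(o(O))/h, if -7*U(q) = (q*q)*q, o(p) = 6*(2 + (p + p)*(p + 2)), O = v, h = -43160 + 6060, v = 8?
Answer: 229582512/64925 ≈ 3536.1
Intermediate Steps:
h = -37100
O = 8
o(p) = 12 + 12*p*(2 + p) (o(p) = 6*(2 + (2*p)*(2 + p)) = 6*(2 + 2*p*(2 + p)) = 12 + 12*p*(2 + p))
U(q) = -q**3/7 (U(q) = -q*q*q/7 = -q**2*q/7 = -q**3/7)
U(o(O))/h = -(12 + 12*8**2 + 24*8)**3/7/(-37100) = -(12 + 12*64 + 192)**3/7*(-1/37100) = -(12 + 768 + 192)**3/7*(-1/37100) = -1/7*972**3*(-1/37100) = -1/7*918330048*(-1/37100) = -918330048/7*(-1/37100) = 229582512/64925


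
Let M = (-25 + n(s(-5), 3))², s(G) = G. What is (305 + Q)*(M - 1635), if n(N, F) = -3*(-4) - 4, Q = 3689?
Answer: -5375924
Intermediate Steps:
n(N, F) = 8 (n(N, F) = 12 - 4 = 8)
M = 289 (M = (-25 + 8)² = (-17)² = 289)
(305 + Q)*(M - 1635) = (305 + 3689)*(289 - 1635) = 3994*(-1346) = -5375924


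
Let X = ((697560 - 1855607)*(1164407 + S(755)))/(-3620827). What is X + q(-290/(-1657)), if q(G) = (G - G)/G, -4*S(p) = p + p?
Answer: 2696001740773/7241654 ≈ 3.7229e+5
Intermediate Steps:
S(p) = -p/2 (S(p) = -(p + p)/4 = -p/2)
q(G) = 0 (q(G) = 0/G = 0)
X = 2696001740773/7241654 (X = ((697560 - 1855607)*(1164407 - 1/2*755))/(-3620827) = -1158047*(1164407 - 755/2)*(-1/3620827) = -1158047*2328059/2*(-1/3620827) = -2696001740773/2*(-1/3620827) = 2696001740773/7241654 ≈ 3.7229e+5)
X + q(-290/(-1657)) = 2696001740773/7241654 + 0 = 2696001740773/7241654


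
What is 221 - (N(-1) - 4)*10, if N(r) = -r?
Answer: 251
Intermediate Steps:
221 - (N(-1) - 4)*10 = 221 - (-1*(-1) - 4)*10 = 221 - (1 - 4)*10 = 221 - (-3)*10 = 221 - 1*(-30) = 221 + 30 = 251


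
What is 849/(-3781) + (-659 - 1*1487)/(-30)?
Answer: 4044278/56715 ≈ 71.309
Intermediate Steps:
849/(-3781) + (-659 - 1*1487)/(-30) = 849*(-1/3781) + (-659 - 1487)*(-1/30) = -849/3781 - 2146*(-1/30) = -849/3781 + 1073/15 = 4044278/56715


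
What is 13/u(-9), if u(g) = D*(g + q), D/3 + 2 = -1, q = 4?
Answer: 13/45 ≈ 0.28889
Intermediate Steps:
D = -9 (D = -6 + 3*(-1) = -6 - 3 = -9)
u(g) = -36 - 9*g (u(g) = -9*(g + 4) = -9*(4 + g) = -36 - 9*g)
13/u(-9) = 13/(-36 - 9*(-9)) = 13/(-36 + 81) = 13/45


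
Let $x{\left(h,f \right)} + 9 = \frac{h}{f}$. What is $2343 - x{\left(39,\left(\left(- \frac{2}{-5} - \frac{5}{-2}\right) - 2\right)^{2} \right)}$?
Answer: $\frac{62204}{27} \approx 2303.9$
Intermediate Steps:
$x{\left(h,f \right)} = -9 + \frac{h}{f}$
$2343 - x{\left(39,\left(\left(- \frac{2}{-5} - \frac{5}{-2}\right) - 2\right)^{2} \right)} = 2343 - \left(-9 + \frac{39}{\left(\left(- \frac{2}{-5} - \frac{5}{-2}\right) - 2\right)^{2}}\right) = 2343 - \left(-9 + \frac{39}{\left(\left(\left(-2\right) \left(- \frac{1}{5}\right) - - \frac{5}{2}\right) - 2\right)^{2}}\right) = 2343 - \left(-9 + \frac{39}{\left(\left(\frac{2}{5} + \frac{5}{2}\right) - 2\right)^{2}}\right) = 2343 - \left(-9 + \frac{39}{\left(\frac{29}{10} - 2\right)^{2}}\right) = 2343 - \left(-9 + \frac{39}{\left(\frac{9}{10}\right)^{2}}\right) = 2343 - \left(-9 + \frac{39}{\frac{81}{100}}\right) = 2343 - \left(-9 + 39 \cdot \frac{100}{81}\right) = 2343 - \left(-9 + \frac{1300}{27}\right) = 2343 - \frac{1057}{27} = \frac{62204}{27}$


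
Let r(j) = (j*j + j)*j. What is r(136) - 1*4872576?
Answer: -2338624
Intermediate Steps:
r(j) = j*(j + j²) (r(j) = (j² + j)*j = (j + j²)*j = j*(j + j²))
r(136) - 1*4872576 = 136²*(1 + 136) - 1*4872576 = 18496*137 - 4872576 = 2533952 - 4872576 = -2338624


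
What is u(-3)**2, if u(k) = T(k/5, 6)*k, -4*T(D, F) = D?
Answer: 81/400 ≈ 0.20250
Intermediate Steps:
T(D, F) = -D/4
u(k) = -k**2/20 (u(k) = (-k/(4*5))*k = (-k/20)*k = -k**2/20)
u(-3)**2 = (-1/20*(-3)**2)**2 = (-1/20*9)**2 = (-9/20)**2 = 81/400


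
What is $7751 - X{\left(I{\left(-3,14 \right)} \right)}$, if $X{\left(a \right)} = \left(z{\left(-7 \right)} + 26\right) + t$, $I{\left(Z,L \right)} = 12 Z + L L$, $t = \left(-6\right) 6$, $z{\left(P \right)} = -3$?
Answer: $7764$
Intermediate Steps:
$t = -36$
$I{\left(Z,L \right)} = L^{2} + 12 Z$ ($I{\left(Z,L \right)} = 12 Z + L^{2} = L^{2} + 12 Z$)
$X{\left(a \right)} = -13$ ($X{\left(a \right)} = \left(-3 + 26\right) - 36 = 23 - 36 = -13$)
$7751 - X{\left(I{\left(-3,14 \right)} \right)} = 7751 - -13 = 7751 + 13 = 7764$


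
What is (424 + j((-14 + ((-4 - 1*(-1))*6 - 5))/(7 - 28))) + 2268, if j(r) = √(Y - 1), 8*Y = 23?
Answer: 2692 + √30/4 ≈ 2693.4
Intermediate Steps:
Y = 23/8 (Y = (⅛)*23 = 23/8 ≈ 2.8750)
j(r) = √30/4 (j(r) = √(23/8 - 1) = √(15/8) = √30/4)
(424 + j((-14 + ((-4 - 1*(-1))*6 - 5))/(7 - 28))) + 2268 = (424 + √30/4) + 2268 = 2692 + √30/4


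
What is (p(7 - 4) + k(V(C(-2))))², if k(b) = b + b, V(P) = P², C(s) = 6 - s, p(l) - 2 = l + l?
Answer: 18496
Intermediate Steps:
p(l) = 2 + 2*l (p(l) = 2 + (l + l) = 2 + 2*l)
k(b) = 2*b
(p(7 - 4) + k(V(C(-2))))² = ((2 + 2*(7 - 4)) + 2*(6 - 1*(-2))²)² = ((2 + 2*3) + 2*(6 + 2)²)² = ((2 + 6) + 2*8²)² = (8 + 2*64)² = (8 + 128)² = 136² = 18496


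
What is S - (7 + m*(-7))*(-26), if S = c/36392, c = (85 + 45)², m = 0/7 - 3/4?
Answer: 1450969/4549 ≈ 318.96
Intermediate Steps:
m = -¾ (m = 0*(⅐) - 3*¼ = 0 - ¾ = -¾ ≈ -0.75000)
c = 16900 (c = 130² = 16900)
S = 4225/9098 (S = 16900/36392 = 16900*(1/36392) = 4225/9098 ≈ 0.46439)
S - (7 + m*(-7))*(-26) = 4225/9098 - (7 - ¾*(-7))*(-26) = 4225/9098 - (7 + 21/4)*(-26) = 4225/9098 - 49*(-26)/4 = 4225/9098 - 1*(-637/2) = 4225/9098 + 637/2 = 1450969/4549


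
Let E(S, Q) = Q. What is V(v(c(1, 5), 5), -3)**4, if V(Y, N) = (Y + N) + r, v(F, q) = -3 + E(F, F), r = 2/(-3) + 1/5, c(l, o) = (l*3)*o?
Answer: 268435456/50625 ≈ 5302.4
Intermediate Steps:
c(l, o) = 3*l*o (c(l, o) = (3*l)*o = 3*l*o)
r = -7/15 (r = 2*(-1/3) + 1*(1/5) = -2/3 + 1/5 = -7/15 ≈ -0.46667)
v(F, q) = -3 + F
V(Y, N) = -7/15 + N + Y (V(Y, N) = (Y + N) - 7/15 = (N + Y) - 7/15 = -7/15 + N + Y)
V(v(c(1, 5), 5), -3)**4 = (-7/15 - 3 + (-3 + 3*1*5))**4 = (-7/15 - 3 + (-3 + 15))**4 = (-7/15 - 3 + 12)**4 = (128/15)**4 = 268435456/50625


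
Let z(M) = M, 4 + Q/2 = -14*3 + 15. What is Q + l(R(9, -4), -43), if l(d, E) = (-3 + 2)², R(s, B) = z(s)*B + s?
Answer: -61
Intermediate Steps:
Q = -62 (Q = -8 + 2*(-14*3 + 15) = -8 + 2*(-42 + 15) = -8 + 2*(-27) = -8 - 54 = -62)
R(s, B) = s + B*s (R(s, B) = s*B + s = B*s + s = s + B*s)
l(d, E) = 1 (l(d, E) = (-1)² = 1)
Q + l(R(9, -4), -43) = -62 + 1 = -61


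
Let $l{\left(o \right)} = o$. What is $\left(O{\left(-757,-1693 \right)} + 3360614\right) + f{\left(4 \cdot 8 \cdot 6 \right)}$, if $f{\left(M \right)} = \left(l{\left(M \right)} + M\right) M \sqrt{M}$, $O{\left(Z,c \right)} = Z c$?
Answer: $4642215 + 589824 \sqrt{3} \approx 5.6638 \cdot 10^{6}$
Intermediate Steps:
$f{\left(M \right)} = 2 M^{\frac{5}{2}}$ ($f{\left(M \right)} = \left(M + M\right) M \sqrt{M} = 2 M M \sqrt{M} = 2 M^{2} \sqrt{M} = 2 M^{\frac{5}{2}}$)
$\left(O{\left(-757,-1693 \right)} + 3360614\right) + f{\left(4 \cdot 8 \cdot 6 \right)} = \left(\left(-757\right) \left(-1693\right) + 3360614\right) + 2 \left(4 \cdot 8 \cdot 6\right)^{\frac{5}{2}} = \left(1281601 + 3360614\right) + 2 \left(32 \cdot 6\right)^{\frac{5}{2}} = 4642215 + 2 \cdot 192^{\frac{5}{2}} = 4642215 + 2 \cdot 294912 \sqrt{3} = 4642215 + 589824 \sqrt{3}$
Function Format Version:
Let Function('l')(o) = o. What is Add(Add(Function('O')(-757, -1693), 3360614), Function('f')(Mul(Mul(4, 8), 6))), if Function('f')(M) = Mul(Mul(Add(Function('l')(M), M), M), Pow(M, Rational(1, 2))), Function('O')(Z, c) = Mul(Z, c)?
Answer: Add(4642215, Mul(589824, Pow(3, Rational(1, 2)))) ≈ 5.6638e+6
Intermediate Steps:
Function('f')(M) = Mul(2, Pow(M, Rational(5, 2))) (Function('f')(M) = Mul(Mul(Add(M, M), M), Pow(M, Rational(1, 2))) = Mul(Mul(Mul(2, M), M), Pow(M, Rational(1, 2))) = Mul(Mul(2, Pow(M, 2)), Pow(M, Rational(1, 2))) = Mul(2, Pow(M, Rational(5, 2))))
Add(Add(Function('O')(-757, -1693), 3360614), Function('f')(Mul(Mul(4, 8), 6))) = Add(Add(Mul(-757, -1693), 3360614), Mul(2, Pow(Mul(Mul(4, 8), 6), Rational(5, 2)))) = Add(Add(1281601, 3360614), Mul(2, Pow(Mul(32, 6), Rational(5, 2)))) = Add(4642215, Mul(2, Pow(192, Rational(5, 2)))) = Add(4642215, Mul(2, Mul(294912, Pow(3, Rational(1, 2))))) = Add(4642215, Mul(589824, Pow(3, Rational(1, 2))))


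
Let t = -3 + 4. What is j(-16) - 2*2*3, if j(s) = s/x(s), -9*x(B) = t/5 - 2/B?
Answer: 5604/13 ≈ 431.08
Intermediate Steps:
t = 1
x(B) = -1/45 + 2/(9*B) (x(B) = -(1/5 - 2/B)/9 = -(1*(⅕) - 2/B)/9 = -(⅕ - 2/B)/9 = -1/45 + 2/(9*B))
j(s) = 45*s²/(10 - s) (j(s) = s/(((10 - s)/(45*s))) = s*(45*s/(10 - s)) = 45*s²/(10 - s))
j(-16) - 2*2*3 = -45*(-16)²/(-10 - 16) - 2*2*3 = -45*256/(-26) - 4*3 = -45*256*(-1/26) - 1*12 = 5760/13 - 12 = 5604/13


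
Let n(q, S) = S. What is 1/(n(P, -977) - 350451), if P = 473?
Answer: -1/351428 ≈ -2.8455e-6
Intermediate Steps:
1/(n(P, -977) - 350451) = 1/(-977 - 350451) = 1/(-351428) = -1/351428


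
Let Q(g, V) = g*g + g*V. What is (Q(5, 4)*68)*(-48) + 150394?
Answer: 3514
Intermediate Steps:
Q(g, V) = g**2 + V*g
(Q(5, 4)*68)*(-48) + 150394 = ((5*(4 + 5))*68)*(-48) + 150394 = ((5*9)*68)*(-48) + 150394 = (45*68)*(-48) + 150394 = 3060*(-48) + 150394 = -146880 + 150394 = 3514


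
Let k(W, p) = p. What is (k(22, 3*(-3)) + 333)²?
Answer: 104976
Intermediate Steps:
(k(22, 3*(-3)) + 333)² = (3*(-3) + 333)² = (-9 + 333)² = 324² = 104976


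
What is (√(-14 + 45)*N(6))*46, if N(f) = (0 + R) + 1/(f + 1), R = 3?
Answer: 1012*√31/7 ≈ 804.94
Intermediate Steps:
N(f) = 3 + 1/(1 + f) (N(f) = (0 + 3) + 1/(f + 1) = 3 + 1/(1 + f))
(√(-14 + 45)*N(6))*46 = (√(-14 + 45)*((4 + 3*6)/(1 + 6)))*46 = (√31*((4 + 18)/7))*46 = (√31*((⅐)*22))*46 = (√31*(22/7))*46 = (22*√31/7)*46 = 1012*√31/7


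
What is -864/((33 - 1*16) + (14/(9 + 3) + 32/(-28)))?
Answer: -36288/715 ≈ -50.752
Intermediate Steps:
-864/((33 - 1*16) + (14/(9 + 3) + 32/(-28))) = -864/((33 - 16) + (14/12 + 32*(-1/28))) = -864/(17 + (14*(1/12) - 8/7)) = -864/(17 + (7/6 - 8/7)) = -864/(17 + 1/42) = -864/(715/42) = (42/715)*(-864) = -36288/715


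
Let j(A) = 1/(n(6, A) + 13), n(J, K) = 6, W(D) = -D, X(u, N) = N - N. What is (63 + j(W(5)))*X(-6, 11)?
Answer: 0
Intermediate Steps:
X(u, N) = 0
j(A) = 1/19 (j(A) = 1/(6 + 13) = 1/19)
(63 + j(W(5)))*X(-6, 11) = (63 + 1/19)*0 = (1198/19)*0 = 0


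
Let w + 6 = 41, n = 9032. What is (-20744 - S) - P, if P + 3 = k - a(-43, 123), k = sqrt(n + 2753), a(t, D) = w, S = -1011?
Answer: -19695 - sqrt(11785) ≈ -19804.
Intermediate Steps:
w = 35 (w = -6 + 41 = 35)
a(t, D) = 35
k = sqrt(11785) (k = sqrt(9032 + 2753) = sqrt(11785) ≈ 108.56)
P = -38 + sqrt(11785) (P = -3 + (sqrt(11785) - 1*35) = -3 + (sqrt(11785) - 35) = -3 + (-35 + sqrt(11785)) = -38 + sqrt(11785) ≈ 70.559)
(-20744 - S) - P = (-20744 - 1*(-1011)) - (-38 + sqrt(11785)) = (-20744 + 1011) + (38 - sqrt(11785)) = -19733 + (38 - sqrt(11785)) = -19695 - sqrt(11785)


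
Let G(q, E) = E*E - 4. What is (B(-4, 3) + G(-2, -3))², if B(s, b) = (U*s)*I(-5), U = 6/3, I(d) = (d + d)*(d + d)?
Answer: 632025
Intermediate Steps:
G(q, E) = -4 + E² (G(q, E) = E² - 4 = -4 + E²)
I(d) = 4*d² (I(d) = (2*d)*(2*d) = 4*d²)
U = 2 (U = 6*(⅓) = 2)
B(s, b) = 200*s (B(s, b) = (2*s)*(4*(-5)²) = (2*s)*(4*25) = (2*s)*100 = 200*s)
(B(-4, 3) + G(-2, -3))² = (200*(-4) + (-4 + (-3)²))² = (-800 + (-4 + 9))² = (-800 + 5)² = (-795)² = 632025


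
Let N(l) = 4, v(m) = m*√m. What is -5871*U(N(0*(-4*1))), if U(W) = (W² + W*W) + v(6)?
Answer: -187872 - 35226*√6 ≈ -2.7416e+5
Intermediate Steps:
v(m) = m^(3/2)
U(W) = 2*W² + 6*√6 (U(W) = (W² + W*W) + 6^(3/2) = (W² + W²) + 6*√6 = 2*W² + 6*√6)
-5871*U(N(0*(-4*1))) = -5871*(2*4² + 6*√6) = -5871*(2*16 + 6*√6) = -5871*(32 + 6*√6) = -187872 - 35226*√6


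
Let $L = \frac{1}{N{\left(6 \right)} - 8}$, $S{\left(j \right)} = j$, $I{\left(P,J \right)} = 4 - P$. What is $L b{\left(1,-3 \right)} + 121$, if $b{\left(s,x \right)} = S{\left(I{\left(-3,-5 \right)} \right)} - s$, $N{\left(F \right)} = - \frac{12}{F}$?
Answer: $\frac{602}{5} \approx 120.4$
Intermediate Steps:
$b{\left(s,x \right)} = 7 - s$ ($b{\left(s,x \right)} = \left(4 - -3\right) - s = \left(4 + 3\right) - s = 7 - s$)
$L = - \frac{1}{10}$ ($L = \frac{1}{- \frac{12}{6} - 8} = \frac{1}{\left(-12\right) \frac{1}{6} - 8} = \frac{1}{-2 - 8} = \frac{1}{-10} = - \frac{1}{10} \approx -0.1$)
$L b{\left(1,-3 \right)} + 121 = - \frac{7 - 1}{10} + 121 = \left(- \frac{1}{10}\right) 6 + 121 = - \frac{3}{5} + 121 = \frac{602}{5}$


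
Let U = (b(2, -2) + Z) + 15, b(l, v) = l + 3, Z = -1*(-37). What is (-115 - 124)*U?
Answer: -13623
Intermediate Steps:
Z = 37
b(l, v) = 3 + l
U = 57 (U = ((3 + 2) + 37) + 15 = (5 + 37) + 15 = 42 + 15 = 57)
(-115 - 124)*U = (-115 - 124)*57 = -239*57 = -13623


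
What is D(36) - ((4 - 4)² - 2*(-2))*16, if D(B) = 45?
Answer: -19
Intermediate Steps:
D(36) - ((4 - 4)² - 2*(-2))*16 = 45 - ((4 - 4)² - 2*(-2))*16 = 45 - (0² + 4)*16 = 45 - (0 + 4)*16 = 45 - 4*16 = 45 - 1*64 = 45 - 64 = -19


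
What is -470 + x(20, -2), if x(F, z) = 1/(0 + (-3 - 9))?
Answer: -5641/12 ≈ -470.08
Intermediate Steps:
x(F, z) = -1/12 (x(F, z) = 1/(0 - 12) = 1/(-12) = -1/12)
-470 + x(20, -2) = -470 - 1/12 = -5641/12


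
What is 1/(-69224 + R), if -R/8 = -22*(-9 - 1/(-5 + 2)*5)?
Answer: -3/211544 ≈ -1.4181e-5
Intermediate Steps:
R = -3872/3 (R = -(-176)*(-9 - 1/(-5 + 2)*5) = -(-176)*(-9 - 1/(-3)*5) = -(-176)*(-9 - 1*(-1/3)*5) = -(-176)*(-9 + (1/3)*5) = -(-176)*(-9 + 5/3) = -(-176)*(-22)/3 = -8*484/3 = -3872/3 ≈ -1290.7)
1/(-69224 + R) = 1/(-69224 - 3872/3) = 1/(-211544/3) = -3/211544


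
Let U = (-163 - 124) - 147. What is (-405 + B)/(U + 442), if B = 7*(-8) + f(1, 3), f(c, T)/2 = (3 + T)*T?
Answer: -425/8 ≈ -53.125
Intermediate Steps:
f(c, T) = 2*T*(3 + T) (f(c, T) = 2*((3 + T)*T) = 2*(T*(3 + T)) = 2*T*(3 + T))
U = -434 (U = -287 - 147 = -434)
B = -20 (B = 7*(-8) + 2*3*(3 + 3) = -56 + 2*3*6 = -56 + 36 = -20)
(-405 + B)/(U + 442) = (-405 - 20)/(-434 + 442) = -425/8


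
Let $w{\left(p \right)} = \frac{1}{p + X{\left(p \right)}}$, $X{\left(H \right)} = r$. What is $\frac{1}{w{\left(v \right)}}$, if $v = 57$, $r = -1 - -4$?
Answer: $60$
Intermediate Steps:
$r = 3$ ($r = -1 + 4 = 3$)
$X{\left(H \right)} = 3$
$w{\left(p \right)} = \frac{1}{3 + p}$ ($w{\left(p \right)} = \frac{1}{p + 3} = \frac{1}{3 + p}$)
$\frac{1}{w{\left(v \right)}} = \frac{1}{\frac{1}{3 + 57}} = \frac{1}{\frac{1}{60}} = 60$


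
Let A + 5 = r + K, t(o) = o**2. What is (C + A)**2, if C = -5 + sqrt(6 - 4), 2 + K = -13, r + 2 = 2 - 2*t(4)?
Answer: (57 - sqrt(2))**2 ≈ 3089.8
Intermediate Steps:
r = -32 (r = -2 + (2 - 2*4**2) = -2 + (2 - 2*16) = -2 + (2 - 32) = -2 - 30 = -32)
K = -15 (K = -2 - 13 = -15)
C = -5 + sqrt(2) ≈ -3.5858
A = -52 (A = -5 + (-32 - 15) = -5 - 47 = -52)
(C + A)**2 = ((-5 + sqrt(2)) - 52)**2 = (-57 + sqrt(2))**2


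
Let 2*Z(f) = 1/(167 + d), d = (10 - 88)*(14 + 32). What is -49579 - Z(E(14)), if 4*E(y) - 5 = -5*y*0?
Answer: -339219517/6842 ≈ -49579.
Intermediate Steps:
E(y) = 5/4 (E(y) = 5/4 + (-5*y*0)/4 = 5/4 + (¼)*0 = 5/4 + 0 = 5/4)
d = -3588 (d = -78*46 = -3588)
Z(f) = -1/6842 (Z(f) = 1/(2*(167 - 3588)) = (½)/(-3421) = (½)*(-1/3421) = -1/6842)
-49579 - Z(E(14)) = -49579 - 1*(-1/6842) = -49579 + 1/6842 = -339219517/6842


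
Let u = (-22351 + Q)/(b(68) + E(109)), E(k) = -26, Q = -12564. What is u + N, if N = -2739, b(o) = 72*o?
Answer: -2674769/974 ≈ -2746.2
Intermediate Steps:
u = -6983/974 (u = (-22351 - 12564)/(72*68 - 26) = -34915/(4896 - 26) = -34915/4870 = -34915*1/4870 = -6983/974 ≈ -7.1694)
u + N = -6983/974 - 2739 = -2674769/974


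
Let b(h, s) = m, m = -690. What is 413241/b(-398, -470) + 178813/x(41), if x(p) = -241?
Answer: -3231479/2410 ≈ -1340.9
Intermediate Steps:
b(h, s) = -690
413241/b(-398, -470) + 178813/x(41) = 413241/(-690) + 178813/(-241) = 413241*(-1/690) + 178813*(-1/241) = -5989/10 - 178813/241 = -3231479/2410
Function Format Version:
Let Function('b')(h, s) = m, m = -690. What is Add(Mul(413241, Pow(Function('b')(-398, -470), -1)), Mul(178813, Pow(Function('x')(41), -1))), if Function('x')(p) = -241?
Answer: Rational(-3231479, 2410) ≈ -1340.9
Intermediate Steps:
Function('b')(h, s) = -690
Add(Mul(413241, Pow(Function('b')(-398, -470), -1)), Mul(178813, Pow(Function('x')(41), -1))) = Add(Mul(413241, Pow(-690, -1)), Mul(178813, Pow(-241, -1))) = Add(Mul(413241, Rational(-1, 690)), Mul(178813, Rational(-1, 241))) = Add(Rational(-5989, 10), Rational(-178813, 241)) = Rational(-3231479, 2410)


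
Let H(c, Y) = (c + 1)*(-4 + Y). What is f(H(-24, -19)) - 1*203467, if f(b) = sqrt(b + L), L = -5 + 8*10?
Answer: -203467 + 2*sqrt(151) ≈ -2.0344e+5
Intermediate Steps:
H(c, Y) = (1 + c)*(-4 + Y)
L = 75 (L = -5 + 80 = 75)
f(b) = sqrt(75 + b) (f(b) = sqrt(b + 75) = sqrt(75 + b))
f(H(-24, -19)) - 1*203467 = sqrt(75 + (-4 - 19 - 4*(-24) - 19*(-24))) - 1*203467 = sqrt(75 + (-4 - 19 + 96 + 456)) - 203467 = sqrt(75 + 529) - 203467 = sqrt(604) - 203467 = 2*sqrt(151) - 203467 = -203467 + 2*sqrt(151)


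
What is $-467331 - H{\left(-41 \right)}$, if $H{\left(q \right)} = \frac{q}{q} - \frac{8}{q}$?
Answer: $- \frac{19160620}{41} \approx -4.6733 \cdot 10^{5}$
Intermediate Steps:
$H{\left(q \right)} = 1 - \frac{8}{q}$
$-467331 - H{\left(-41 \right)} = -467331 - \frac{-8 - 41}{-41} = -467331 - \left(- \frac{1}{41}\right) \left(-49\right) = -467331 - \frac{49}{41} = - \frac{19160620}{41}$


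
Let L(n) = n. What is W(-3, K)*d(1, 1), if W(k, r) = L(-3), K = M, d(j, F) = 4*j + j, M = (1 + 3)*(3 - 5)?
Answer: -15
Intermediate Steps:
M = -8 (M = 4*(-2) = -8)
d(j, F) = 5*j
K = -8
W(k, r) = -3
W(-3, K)*d(1, 1) = -15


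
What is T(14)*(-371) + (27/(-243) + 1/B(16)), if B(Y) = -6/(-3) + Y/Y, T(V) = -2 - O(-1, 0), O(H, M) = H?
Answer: 3341/9 ≈ 371.22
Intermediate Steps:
T(V) = -1 (T(V) = -2 - 1*(-1) = -2 + 1 = -1)
B(Y) = 3 (B(Y) = -6*(-⅓) + 1 = 2 + 1 = 3)
T(14)*(-371) + (27/(-243) + 1/B(16)) = -1*(-371) + (27/(-243) + 1/3) = 371 + (27*(-1/243) + 1*(⅓)) = 371 + (-⅑ + ⅓) = 371 + 2/9 = 3341/9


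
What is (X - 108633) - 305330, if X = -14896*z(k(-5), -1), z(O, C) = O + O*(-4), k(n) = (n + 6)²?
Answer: -369275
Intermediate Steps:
k(n) = (6 + n)²
z(O, C) = -3*O (z(O, C) = O - 4*O = -3*O)
X = 44688 (X = -(-44688)*(6 - 5)² = -(-44688)*1² = -(-44688) = -14896*(-3) = 44688)
(X - 108633) - 305330 = (44688 - 108633) - 305330 = -63945 - 305330 = -369275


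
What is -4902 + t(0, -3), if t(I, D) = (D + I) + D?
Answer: -4908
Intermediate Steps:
t(I, D) = I + 2*D
-4902 + t(0, -3) = -4902 + (0 + 2*(-3)) = -4902 + (0 - 6) = -4902 - 6 = -4908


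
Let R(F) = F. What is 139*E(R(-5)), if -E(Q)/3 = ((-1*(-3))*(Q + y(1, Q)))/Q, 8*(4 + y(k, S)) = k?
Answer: -88821/40 ≈ -2220.5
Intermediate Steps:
y(k, S) = -4 + k/8
E(Q) = -3*(-93/8 + 3*Q)/Q (E(Q) = -3*(-1*(-3))*(Q + (-4 + (⅛)*1))/Q = -3*3*(Q + (-4 + ⅛))/Q = -3*3*(Q - 31/8)/Q = -3*3*(-31/8 + Q)/Q = -3*(-93/8 + 3*Q)/Q)
139*E(R(-5)) = 139*(-9 + (279/8)/(-5)) = 139*(-9 + (279/8)*(-⅕)) = 139*(-9 - 279/40) = 139*(-639/40) = -88821/40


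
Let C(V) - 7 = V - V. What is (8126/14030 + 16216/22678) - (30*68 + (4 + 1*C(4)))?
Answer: -7088692146/3458395 ≈ -2049.7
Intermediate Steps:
C(V) = 7 (C(V) = 7 + (V - V) = 7 + 0 = 7)
(8126/14030 + 16216/22678) - (30*68 + (4 + 1*C(4))) = (8126/14030 + 16216/22678) - (30*68 + (4 + 1*7)) = (8126*(1/14030) + 16216*(1/22678)) - (2040 + (4 + 7)) = (4063/7015 + 8108/11339) - (2040 + 11) = 4475999/3458395 - 1*2051 = 4475999/3458395 - 2051 = -7088692146/3458395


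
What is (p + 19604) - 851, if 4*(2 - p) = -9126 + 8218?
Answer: 18982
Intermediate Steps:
p = 229 (p = 2 - (-9126 + 8218)/4 = 2 - 1/4*(-908) = 2 + 227 = 229)
(p + 19604) - 851 = (229 + 19604) - 851 = 19833 - 851 = 18982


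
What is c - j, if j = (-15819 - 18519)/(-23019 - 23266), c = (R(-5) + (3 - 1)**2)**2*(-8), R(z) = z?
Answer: -404618/46285 ≈ -8.7419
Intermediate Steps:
c = -8 (c = (-5 + (3 - 1)**2)**2*(-8) = (-5 + 2**2)**2*(-8) = (-5 + 4)**2*(-8) = (-1)**2*(-8) = 1*(-8) = -8)
j = 34338/46285 (j = -34338/(-46285) = -34338*(-1/46285) = 34338/46285 ≈ 0.74188)
c - j = -8 - 1*34338/46285 = -8 - 34338/46285 = -404618/46285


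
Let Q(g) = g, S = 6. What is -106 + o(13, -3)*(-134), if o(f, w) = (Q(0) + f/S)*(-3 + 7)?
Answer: -3802/3 ≈ -1267.3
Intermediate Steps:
o(f, w) = 2*f/3 (o(f, w) = (0 + f/6)*(-3 + 7) = (0 + f*(⅙))*4 = (0 + f/6)*4 = (f/6)*4 = 2*f/3)
-106 + o(13, -3)*(-134) = -106 + ((⅔)*13)*(-134) = -106 + (26/3)*(-134) = -106 - 3484/3 = -3802/3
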